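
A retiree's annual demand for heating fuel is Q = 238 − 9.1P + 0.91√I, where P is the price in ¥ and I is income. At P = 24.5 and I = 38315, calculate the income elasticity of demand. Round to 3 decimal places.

At P = 24.5, I = 38315: Q = 193.175.
Holding P constant, ∂Q/∂I = 0.91/(2√I) = 0.00232449.
η_I = (∂Q/∂I)·(I/Q) = 0.00232449 × (38315/193.175) = 0.461.

0.461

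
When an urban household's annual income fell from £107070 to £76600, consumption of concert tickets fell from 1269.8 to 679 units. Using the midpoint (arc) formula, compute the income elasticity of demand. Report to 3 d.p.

1.827

ΔQ = 679 − 1269.8 = -590.8; midpoint Q̄ = (1269.8 + 679)/2 = 974.4.
ΔI = 76600 − 107070 = -30470; midpoint Ī = (107070 + 76600)/2 = 91835.
η = (ΔQ/Q̄) ÷ (ΔI/Ī) = (-590.8/974.4) ÷ (-30470/91835) = 1.827.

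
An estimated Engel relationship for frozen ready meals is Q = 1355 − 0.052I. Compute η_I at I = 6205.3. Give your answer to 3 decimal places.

-0.313

At I = 6205.3: Q = 1032.324.
dQ/dI = −0.052.
η = (dQ/dI)·(I/Q) = -0.052 × (6205.3/1032.324) = -0.313.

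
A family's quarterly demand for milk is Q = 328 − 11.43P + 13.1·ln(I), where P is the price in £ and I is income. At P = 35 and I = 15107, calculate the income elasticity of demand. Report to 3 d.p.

At P = 35, I = 15107: Q = 54.010.
Holding P constant, ∂Q/∂I = 13.1/I = 0.000867148.
η_I = (∂Q/∂I)·(I/Q) = 0.000867148 × (15107/54.010) = 0.243.

0.243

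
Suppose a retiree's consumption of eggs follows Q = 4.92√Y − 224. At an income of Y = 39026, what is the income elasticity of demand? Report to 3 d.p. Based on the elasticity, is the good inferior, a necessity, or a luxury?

0.650 (necessity)

At Y = 39026: Q = 747.946.
dQ/dY = 4.92/(2√Y) = 0.0124525 at this income.
η = (dQ/dY)·(Y/Q) = 0.0124525 × (39026/747.946) = 0.650.
Since 0 < η < 1, the good is a necessity.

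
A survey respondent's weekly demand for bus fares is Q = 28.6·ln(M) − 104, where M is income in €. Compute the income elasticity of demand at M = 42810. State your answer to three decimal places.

0.142

At M = 42810: Q = 201.005.
dQ/dM = 28.6/M = 0.000668068 at this income.
η = (dQ/dM)·(M/Q) = 0.000668068 × (42810/201.005) = 0.142.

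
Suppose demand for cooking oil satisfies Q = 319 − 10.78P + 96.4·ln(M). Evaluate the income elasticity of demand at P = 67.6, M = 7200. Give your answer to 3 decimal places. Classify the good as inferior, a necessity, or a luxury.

0.216 (necessity)

At P = 67.6, M = 7200: Q = 446.481.
Holding P constant, ∂Q/∂M = 96.4/M = 0.0133889.
η_M = (∂Q/∂M)·(M/Q) = 0.0133889 × (7200/446.481) = 0.216.
Since 0 < η < 1, this is a necessity.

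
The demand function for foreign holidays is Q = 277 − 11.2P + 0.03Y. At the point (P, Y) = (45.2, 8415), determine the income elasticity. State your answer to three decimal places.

At P = 45.2, Y = 8415: Q = 23.210.
Holding P constant, ∂Q/∂Y = 0.03.
η_Y = (∂Q/∂Y)·(Y/Q) = 0.03 × (8415/23.210) = 10.877.

10.877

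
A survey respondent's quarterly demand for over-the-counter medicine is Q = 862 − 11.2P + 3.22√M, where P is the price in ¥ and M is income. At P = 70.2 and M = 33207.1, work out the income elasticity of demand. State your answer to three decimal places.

At P = 70.2, M = 33207.1: Q = 662.535.
Holding P constant, ∂Q/∂M = 3.22/(2√M) = 0.00883508.
η_M = (∂Q/∂M)·(M/Q) = 0.00883508 × (33207.1/662.535) = 0.443.

0.443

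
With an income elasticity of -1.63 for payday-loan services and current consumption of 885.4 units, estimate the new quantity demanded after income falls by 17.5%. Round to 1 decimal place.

%ΔQ ≈ η × %ΔI = -1.63 × (-17.5%) = 28.525%.
New Q ≈ 885.4 × (1 + 0.28525) = 1138.0.

1138.0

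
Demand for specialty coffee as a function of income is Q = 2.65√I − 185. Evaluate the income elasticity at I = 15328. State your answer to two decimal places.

At I = 15328: Q = 143.087.
dQ/dI = 2.65/(2√I) = 0.0107022 at this income.
η = (dQ/dI)·(I/Q) = 0.0107022 × (15328/143.087) = 1.15.

1.15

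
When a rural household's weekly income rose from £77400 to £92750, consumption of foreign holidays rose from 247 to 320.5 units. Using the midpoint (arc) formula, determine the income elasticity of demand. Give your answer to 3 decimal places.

ΔQ = 320.5 − 247 = 73.5; midpoint Q̄ = (247 + 320.5)/2 = 283.75.
ΔI = 92750 − 77400 = 15350; midpoint Ī = (77400 + 92750)/2 = 85075.
η = (ΔQ/Q̄) ÷ (ΔI/Ī) = (73.5/283.75) ÷ (15350/85075) = 1.436.

1.436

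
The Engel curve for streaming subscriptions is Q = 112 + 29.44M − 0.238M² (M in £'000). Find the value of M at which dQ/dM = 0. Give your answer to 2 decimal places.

dQ/dM = 29.44 − 0.476M.
The good is inferior where dQ/dM < 0. Setting dQ/dM = 0 gives M = 29.44 / 0.476 = 61.85.

61.85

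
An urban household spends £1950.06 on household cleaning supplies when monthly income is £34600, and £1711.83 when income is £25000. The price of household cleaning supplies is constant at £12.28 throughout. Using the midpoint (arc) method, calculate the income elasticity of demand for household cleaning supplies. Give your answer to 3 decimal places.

0.404

With a constant price, Q₁ = 1950.06/12.28 = 158.800 and Q₂ = 1711.83/12.28 = 139.400 (equivalently, work directly with expenditure since P cancels).
Midpoint %ΔQ = (1711.83 − 1950.06)/1830.95 = -0.13011; midpoint %ΔI = (25000 − 34600)/29800 = -0.32215.
η = -0.13011 / -0.32215 = 0.404.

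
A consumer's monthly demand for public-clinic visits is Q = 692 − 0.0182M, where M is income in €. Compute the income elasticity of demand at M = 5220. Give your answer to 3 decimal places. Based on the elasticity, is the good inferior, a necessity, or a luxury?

-0.159 (inferior good)

At M = 5220: Q = 596.996.
dQ/dM = −0.0182.
η = (dQ/dM)·(M/Q) = -0.0182 × (5220/596.996) = -0.159.
Since η < 0, the good is an inferior good.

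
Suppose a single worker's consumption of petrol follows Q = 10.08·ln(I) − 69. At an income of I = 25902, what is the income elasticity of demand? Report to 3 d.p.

At I = 25902: Q = 33.434.
dQ/dI = 10.08/I = 0.000389159 at this income.
η = (dQ/dI)·(I/Q) = 0.000389159 × (25902/33.434) = 0.301.

0.301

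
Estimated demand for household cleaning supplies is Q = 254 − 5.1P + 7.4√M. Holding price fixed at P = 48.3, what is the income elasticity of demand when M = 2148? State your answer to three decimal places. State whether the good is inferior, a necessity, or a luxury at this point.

0.489 (necessity)

At P = 48.3, M = 2148: Q = 350.634.
Holding P constant, ∂Q/∂M = 7.4/(2√M) = 0.0798334.
η_M = (∂Q/∂M)·(M/Q) = 0.0798334 × (2148/350.634) = 0.489.
Since 0 < η < 1, this is a necessity.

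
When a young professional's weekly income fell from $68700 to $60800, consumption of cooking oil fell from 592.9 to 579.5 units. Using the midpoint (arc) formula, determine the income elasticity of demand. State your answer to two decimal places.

ΔQ = 579.5 − 592.9 = -13.4; midpoint Q̄ = (592.9 + 579.5)/2 = 586.2.
ΔI = 60800 − 68700 = -7900; midpoint Ī = (68700 + 60800)/2 = 64750.
η = (ΔQ/Q̄) ÷ (ΔI/Ī) = (-13.4/586.2) ÷ (-7900/64750) = 0.19.

0.19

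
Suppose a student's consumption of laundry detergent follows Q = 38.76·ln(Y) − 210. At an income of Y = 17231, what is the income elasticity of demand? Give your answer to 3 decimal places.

0.231

At Y = 17231: Q = 168.083.
dQ/dY = 38.76/Y = 0.00224943 at this income.
η = (dQ/dY)·(Y/Q) = 0.00224943 × (17231/168.083) = 0.231.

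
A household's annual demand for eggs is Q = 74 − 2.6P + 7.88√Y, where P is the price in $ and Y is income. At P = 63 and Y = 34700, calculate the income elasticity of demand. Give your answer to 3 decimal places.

At P = 63, Y = 34700: Q = 1378.081.
Holding P constant, ∂Q/∂Y = 7.88/(2√Y) = 0.021151.
η_Y = (∂Q/∂Y)·(Y/Q) = 0.021151 × (34700/1378.081) = 0.533.

0.533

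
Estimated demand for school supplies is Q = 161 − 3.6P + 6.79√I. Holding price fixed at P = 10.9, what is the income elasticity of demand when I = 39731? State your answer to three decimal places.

0.459

At P = 10.9, I = 39731: Q = 1475.186.
Holding P constant, ∂Q/∂I = 6.79/(2√I) = 0.0170324.
η_I = (∂Q/∂I)·(I/Q) = 0.0170324 × (39731/1475.186) = 0.459.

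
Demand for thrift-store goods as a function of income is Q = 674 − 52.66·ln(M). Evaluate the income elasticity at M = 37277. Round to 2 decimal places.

-0.44

At M = 37277: Q = 119.694.
dQ/dM = -52.66/M = -0.00141267 at this income.
η = (dQ/dM)·(M/Q) = -0.00141267 × (37277/119.694) = -0.44.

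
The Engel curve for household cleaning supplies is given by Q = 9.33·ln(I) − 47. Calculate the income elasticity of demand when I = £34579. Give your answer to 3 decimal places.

At I = 34579: Q = 50.508.
dQ/dI = 9.33/I = 0.000269817 at this income.
η = (dQ/dI)·(I/Q) = 0.000269817 × (34579/50.508) = 0.185.

0.185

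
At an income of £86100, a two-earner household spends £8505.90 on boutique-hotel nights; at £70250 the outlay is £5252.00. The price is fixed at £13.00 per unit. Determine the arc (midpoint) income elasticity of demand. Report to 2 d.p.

With a constant price, Q₁ = 8505.90/13.00 = 654.300 and Q₂ = 5252.00/13.00 = 404.000 (equivalently, work directly with expenditure since P cancels).
Midpoint %ΔQ = (5252.00 − 8505.90)/6878.95 = -0.47302; midpoint %ΔI = (70250 − 86100)/78175 = -0.20275.
η = -0.47302 / -0.20275 = 2.33.

2.33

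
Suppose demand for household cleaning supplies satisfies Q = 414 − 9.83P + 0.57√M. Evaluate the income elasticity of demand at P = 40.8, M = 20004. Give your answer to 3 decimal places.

0.431

At P = 40.8, M = 20004: Q = 93.554.
Holding P constant, ∂Q/∂M = 0.57/(2√M) = 0.00201505.
η_M = (∂Q/∂M)·(M/Q) = 0.00201505 × (20004/93.554) = 0.431.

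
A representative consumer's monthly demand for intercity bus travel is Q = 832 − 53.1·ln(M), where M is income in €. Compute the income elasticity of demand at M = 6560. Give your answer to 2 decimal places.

At M = 6560: Q = 365.318.
dQ/dM = -53.1/M = -0.00809451 at this income.
η = (dQ/dM)·(M/Q) = -0.00809451 × (6560/365.318) = -0.15.

-0.15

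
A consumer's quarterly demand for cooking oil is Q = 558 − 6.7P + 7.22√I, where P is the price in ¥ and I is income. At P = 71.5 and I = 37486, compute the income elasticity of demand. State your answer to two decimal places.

At P = 71.5, I = 37486: Q = 1476.836.
Holding P constant, ∂Q/∂I = 7.22/(2√I) = 0.0186454.
η_I = (∂Q/∂I)·(I/Q) = 0.0186454 × (37486/1476.836) = 0.47.

0.47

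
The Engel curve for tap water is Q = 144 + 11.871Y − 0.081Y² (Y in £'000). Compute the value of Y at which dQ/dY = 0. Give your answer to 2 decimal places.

73.28

dQ/dY = 11.871 − 0.162Y.
The good is inferior where dQ/dY < 0. Setting dQ/dY = 0 gives Y = 11.871 / 0.162 = 73.28.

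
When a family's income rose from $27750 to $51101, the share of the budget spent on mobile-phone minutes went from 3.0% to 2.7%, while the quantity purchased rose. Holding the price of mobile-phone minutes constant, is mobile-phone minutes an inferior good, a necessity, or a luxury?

Quantity rises but the budget share falls as income rises, so 0 < η < 1.

necessity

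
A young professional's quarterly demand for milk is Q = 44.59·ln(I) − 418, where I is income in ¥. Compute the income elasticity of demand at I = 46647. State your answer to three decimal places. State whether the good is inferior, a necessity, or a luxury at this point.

At I = 46647: Q = 61.359.
dQ/dI = 44.59/I = 0.000955903 at this income.
η = (dQ/dI)·(I/Q) = 0.000955903 × (46647/61.359) = 0.727.
Since 0 < η < 1, the good is a necessity.

0.727 (necessity)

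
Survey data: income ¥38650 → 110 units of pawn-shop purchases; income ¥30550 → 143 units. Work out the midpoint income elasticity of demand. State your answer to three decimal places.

ΔQ = 143 − 110 = 33; midpoint Q̄ = (110 + 143)/2 = 126.5.
ΔI = 30550 − 38650 = -8100; midpoint Ī = (38650 + 30550)/2 = 34600.
η = (ΔQ/Q̄) ÷ (ΔI/Ī) = (33/126.5) ÷ (-8100/34600) = -1.114.

-1.114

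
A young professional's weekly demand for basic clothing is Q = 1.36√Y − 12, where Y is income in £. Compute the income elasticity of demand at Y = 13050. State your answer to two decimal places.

0.54

At Y = 13050: Q = 143.362.
dQ/dY = 1.36/(2√Y) = 0.00595256 at this income.
η = (dQ/dY)·(Y/Q) = 0.00595256 × (13050/143.362) = 0.54.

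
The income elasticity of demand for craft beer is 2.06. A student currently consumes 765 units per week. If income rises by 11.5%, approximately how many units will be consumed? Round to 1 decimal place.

%ΔQ ≈ η × %ΔI = 2.06 × 11.5% = 23.69%.
New Q ≈ 765 × (1 + 0.2369) = 946.2.

946.2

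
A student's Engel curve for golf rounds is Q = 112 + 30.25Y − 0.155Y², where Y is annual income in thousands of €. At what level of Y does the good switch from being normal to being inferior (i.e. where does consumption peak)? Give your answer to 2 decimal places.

dQ/dY = 30.25 − 0.31Y.
The good is inferior where dQ/dY < 0. Setting dQ/dY = 0 gives Y = 30.25 / 0.31 = 97.58.

97.58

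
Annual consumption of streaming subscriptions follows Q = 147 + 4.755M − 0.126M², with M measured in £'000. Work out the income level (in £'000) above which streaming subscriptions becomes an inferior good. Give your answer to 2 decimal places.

18.87

dQ/dM = 4.755 − 0.252M.
The good is inferior where dQ/dM < 0. Setting dQ/dM = 0 gives M = 4.755 / 0.252 = 18.87.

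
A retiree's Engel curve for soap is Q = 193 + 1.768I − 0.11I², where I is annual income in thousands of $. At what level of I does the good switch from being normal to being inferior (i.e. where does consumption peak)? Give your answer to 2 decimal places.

dQ/dI = 1.768 − 0.22I.
The good is inferior where dQ/dI < 0. Setting dQ/dI = 0 gives I = 1.768 / 0.22 = 8.04.

8.04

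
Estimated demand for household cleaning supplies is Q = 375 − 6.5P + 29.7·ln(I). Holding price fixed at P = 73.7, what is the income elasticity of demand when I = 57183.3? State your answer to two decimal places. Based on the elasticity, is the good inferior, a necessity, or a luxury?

At P = 73.7, I = 57183.3: Q = 221.284.
Holding P constant, ∂Q/∂I = 29.7/I = 0.000519382.
η_I = (∂Q/∂I)·(I/Q) = 0.000519382 × (57183.3/221.284) = 0.13.
Since 0 < η < 1, this is a necessity.

0.13 (necessity)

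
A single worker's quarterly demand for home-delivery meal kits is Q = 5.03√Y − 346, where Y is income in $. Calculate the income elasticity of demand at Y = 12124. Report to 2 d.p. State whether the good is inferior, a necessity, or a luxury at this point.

At Y = 12124: Q = 207.848.
dQ/dY = 5.03/(2√Y) = 0.022841 at this income.
η = (dQ/dY)·(Y/Q) = 0.022841 × (12124/207.848) = 1.33.
Since η > 1, the good is a luxury.

1.33 (luxury)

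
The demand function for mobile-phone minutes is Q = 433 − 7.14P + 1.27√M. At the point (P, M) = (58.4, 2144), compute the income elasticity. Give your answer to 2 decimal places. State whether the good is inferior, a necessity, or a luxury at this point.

0.39 (necessity)

At P = 58.4, M = 2144: Q = 74.829.
Holding P constant, ∂Q/∂M = 1.27/(2√M) = 0.0137139.
η_M = (∂Q/∂M)·(M/Q) = 0.0137139 × (2144/74.829) = 0.39.
Since 0 < η < 1, this is a necessity.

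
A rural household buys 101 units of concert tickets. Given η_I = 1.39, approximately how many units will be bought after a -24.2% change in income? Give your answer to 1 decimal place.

67.0

%ΔQ ≈ η × %ΔI = 1.39 × (-24.2%) = -33.638%.
New Q ≈ 101 × (1 − 0.33638) = 67.0.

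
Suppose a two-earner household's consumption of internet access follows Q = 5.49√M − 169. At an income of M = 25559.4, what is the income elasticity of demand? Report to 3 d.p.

0.619

At M = 25559.4: Q = 708.703.
dQ/dM = 5.49/(2√M) = 0.0171699 at this income.
η = (dQ/dM)·(M/Q) = 0.0171699 × (25559.4/708.703) = 0.619.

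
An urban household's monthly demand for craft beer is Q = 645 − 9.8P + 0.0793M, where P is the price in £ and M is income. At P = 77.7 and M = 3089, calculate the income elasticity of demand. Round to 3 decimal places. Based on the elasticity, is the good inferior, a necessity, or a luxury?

1.906 (luxury)

At P = 77.7, M = 3089: Q = 128.498.
Holding P constant, ∂Q/∂M = 0.0793.
η_M = (∂Q/∂M)·(M/Q) = 0.0793 × (3089/128.498) = 1.906.
Since η > 1, this is a luxury.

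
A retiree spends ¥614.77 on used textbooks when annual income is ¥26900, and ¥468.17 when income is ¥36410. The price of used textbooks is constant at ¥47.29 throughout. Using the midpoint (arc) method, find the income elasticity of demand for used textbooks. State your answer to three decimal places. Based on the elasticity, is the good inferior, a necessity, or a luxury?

-0.901 (inferior good)

With a constant price, Q₁ = 614.77/47.29 = 13.000 and Q₂ = 468.17/47.29 = 9.900 (equivalently, work directly with expenditure since P cancels).
Midpoint %ΔQ = (468.17 − 614.77)/541.47 = -0.27074; midpoint %ΔI = (36410 − 26900)/31655 = 0.30043.
η = -0.27074 / 0.30043 = -0.901.
η < 0 ⇒ inferior good.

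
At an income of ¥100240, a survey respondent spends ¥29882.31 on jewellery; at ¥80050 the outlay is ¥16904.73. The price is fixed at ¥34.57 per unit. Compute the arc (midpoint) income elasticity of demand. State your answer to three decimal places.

With a constant price, Q₁ = 29882.31/34.57 = 864.400 and Q₂ = 16904.73/34.57 = 489.000 (equivalently, work directly with expenditure since P cancels).
Midpoint %ΔQ = (16904.73 − 29882.31)/23393.52 = -0.55475; midpoint %ΔI = (80050 − 100240)/90145 = -0.22397.
η = -0.55475 / -0.22397 = 2.477.

2.477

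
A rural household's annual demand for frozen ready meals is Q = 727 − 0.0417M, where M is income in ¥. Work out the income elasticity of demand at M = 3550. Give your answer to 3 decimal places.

-0.256

At M = 3550: Q = 578.965.
dQ/dM = −0.0417.
η = (dQ/dM)·(M/Q) = -0.0417 × (3550/578.965) = -0.256.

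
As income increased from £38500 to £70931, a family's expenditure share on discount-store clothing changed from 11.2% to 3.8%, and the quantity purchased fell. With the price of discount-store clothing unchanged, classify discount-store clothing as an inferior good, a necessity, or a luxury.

Quantity demanded falls as income rises, so η < 0.

inferior good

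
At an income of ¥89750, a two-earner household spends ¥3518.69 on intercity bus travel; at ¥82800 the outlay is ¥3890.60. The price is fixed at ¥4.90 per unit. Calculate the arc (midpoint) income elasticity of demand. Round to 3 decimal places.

With a constant price, Q₁ = 3518.69/4.90 = 718.100 and Q₂ = 3890.60/4.90 = 794.000 (equivalently, work directly with expenditure since P cancels).
Midpoint %ΔQ = (3890.60 − 3518.69)/3704.65 = 0.10039; midpoint %ΔI = (82800 − 89750)/86275 = -0.08056.
η = 0.10039 / -0.08056 = -1.246.

-1.246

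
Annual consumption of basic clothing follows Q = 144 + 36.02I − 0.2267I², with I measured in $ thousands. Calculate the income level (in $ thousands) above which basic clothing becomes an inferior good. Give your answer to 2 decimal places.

79.44

dQ/dI = 36.02 − 0.4534I.
The good is inferior where dQ/dI < 0. Setting dQ/dI = 0 gives I = 36.02 / 0.4534 = 79.44.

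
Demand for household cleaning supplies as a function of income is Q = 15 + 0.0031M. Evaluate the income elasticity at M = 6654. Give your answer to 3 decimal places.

0.579

At M = 6654: Q = 35.627.
dQ/dM = 0.0031.
η = (dQ/dM)·(M/Q) = 0.0031 × (6654/35.627) = 0.579.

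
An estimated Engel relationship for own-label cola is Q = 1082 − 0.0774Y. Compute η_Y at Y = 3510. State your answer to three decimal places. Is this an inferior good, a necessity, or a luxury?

-0.335 (inferior good)

At Y = 3510: Q = 810.326.
dQ/dY = −0.0774.
η = (dQ/dY)·(Y/Q) = -0.0774 × (3510/810.326) = -0.335.
Since η < 0, the good is an inferior good.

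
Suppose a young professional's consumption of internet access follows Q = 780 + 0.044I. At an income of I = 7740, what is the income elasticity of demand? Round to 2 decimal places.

0.30

At I = 7740: Q = 1120.560.
dQ/dI = 0.044.
η = (dQ/dI)·(I/Q) = 0.044 × (7740/1120.560) = 0.30.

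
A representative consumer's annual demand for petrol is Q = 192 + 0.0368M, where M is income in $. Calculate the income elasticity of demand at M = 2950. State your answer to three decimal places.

0.361

At M = 2950: Q = 300.560.
dQ/dM = 0.0368.
η = (dQ/dM)·(M/Q) = 0.0368 × (2950/300.560) = 0.361.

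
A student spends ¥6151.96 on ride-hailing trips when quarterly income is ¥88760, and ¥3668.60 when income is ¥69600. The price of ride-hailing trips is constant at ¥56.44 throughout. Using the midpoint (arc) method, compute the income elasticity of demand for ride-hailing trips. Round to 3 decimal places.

With a constant price, Q₁ = 6151.96/56.44 = 109.000 and Q₂ = 3668.60/56.44 = 65.000 (equivalently, work directly with expenditure since P cancels).
Midpoint %ΔQ = (3668.60 − 6151.96)/4910.28 = -0.50575; midpoint %ΔI = (69600 − 88760)/79180 = -0.24198.
η = -0.50575 / -0.24198 = 2.090.

2.090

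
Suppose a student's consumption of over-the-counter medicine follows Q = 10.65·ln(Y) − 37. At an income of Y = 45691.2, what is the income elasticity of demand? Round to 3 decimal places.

0.138

At Y = 45691.2: Q = 77.271.
dQ/dY = 10.65/Y = 0.000233086 at this income.
η = (dQ/dY)·(Y/Q) = 0.000233086 × (45691.2/77.271) = 0.138.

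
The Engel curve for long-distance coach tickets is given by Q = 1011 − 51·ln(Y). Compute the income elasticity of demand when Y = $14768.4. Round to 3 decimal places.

-0.098

At Y = 14768.4: Q = 521.388.
dQ/dY = -51/Y = -0.00345332 at this income.
η = (dQ/dY)·(Y/Q) = -0.00345332 × (14768.4/521.388) = -0.098.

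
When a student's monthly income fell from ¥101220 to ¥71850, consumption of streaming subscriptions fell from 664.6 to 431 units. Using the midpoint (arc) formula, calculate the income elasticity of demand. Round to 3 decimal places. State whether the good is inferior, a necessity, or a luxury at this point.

1.256 (luxury)

ΔQ = 431 − 664.6 = -233.6; midpoint Q̄ = (664.6 + 431)/2 = 547.8.
ΔI = 71850 − 101220 = -29370; midpoint Ī = (101220 + 71850)/2 = 86535.
η = (ΔQ/Q̄) ÷ (ΔI/Ī) = (-233.6/547.8) ÷ (-29370/86535) = 1.256.
η > 1 ⇒ luxury.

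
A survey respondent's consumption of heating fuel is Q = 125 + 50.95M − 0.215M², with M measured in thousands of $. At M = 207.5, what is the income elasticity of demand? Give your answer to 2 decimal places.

At M = 207.5: Q = 1440.0313.
dQ/dM = 50.95 − 0.43M = -38.27500.
η = (dQ/dM)·(M/Q) = -38.27500 × (207.5/1440.0313) = -5.52.

-5.52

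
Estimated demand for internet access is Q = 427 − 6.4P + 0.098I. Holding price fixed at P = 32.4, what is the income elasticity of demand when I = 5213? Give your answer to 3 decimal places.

At P = 32.4, I = 5213: Q = 730.514.
Holding P constant, ∂Q/∂I = 0.098.
η_I = (∂Q/∂I)·(I/Q) = 0.098 × (5213/730.514) = 0.699.

0.699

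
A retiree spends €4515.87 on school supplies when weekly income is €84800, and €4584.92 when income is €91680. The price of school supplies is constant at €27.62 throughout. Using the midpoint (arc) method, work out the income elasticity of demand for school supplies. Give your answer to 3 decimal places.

With a constant price, Q₁ = 4515.87/27.62 = 163.500 and Q₂ = 4584.92/27.62 = 166.000 (equivalently, work directly with expenditure since P cancels).
Midpoint %ΔQ = (4584.92 − 4515.87)/4550.40 = 0.01517; midpoint %ΔI = (91680 − 84800)/88240 = 0.07797.
η = 0.01517 / 0.07797 = 0.195.

0.195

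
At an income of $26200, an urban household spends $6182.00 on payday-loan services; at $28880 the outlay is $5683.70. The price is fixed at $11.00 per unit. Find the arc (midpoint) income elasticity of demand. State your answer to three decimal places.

-0.863

With a constant price, Q₁ = 6182.00/11.00 = 562.000 and Q₂ = 5683.70/11.00 = 516.700 (equivalently, work directly with expenditure since P cancels).
Midpoint %ΔQ = (5683.70 − 6182.00)/5932.85 = -0.08399; midpoint %ΔI = (28880 − 26200)/27540 = 0.09731.
η = -0.08399 / 0.09731 = -0.863.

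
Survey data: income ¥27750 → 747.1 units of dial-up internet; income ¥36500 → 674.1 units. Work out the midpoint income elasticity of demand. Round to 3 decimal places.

ΔQ = 674.1 − 747.1 = -73; midpoint Q̄ = (747.1 + 674.1)/2 = 710.6.
ΔI = 36500 − 27750 = 8750; midpoint Ī = (27750 + 36500)/2 = 32125.
η = (ΔQ/Q̄) ÷ (ΔI/Ī) = (-73/710.6) ÷ (8750/32125) = -0.377.

-0.377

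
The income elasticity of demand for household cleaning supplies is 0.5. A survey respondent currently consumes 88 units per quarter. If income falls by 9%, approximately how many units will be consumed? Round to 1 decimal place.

84.0

%ΔQ ≈ η × %ΔI = 0.5 × (-9%) = -4.5%.
New Q ≈ 88 × (1 − 0.045) = 84.0.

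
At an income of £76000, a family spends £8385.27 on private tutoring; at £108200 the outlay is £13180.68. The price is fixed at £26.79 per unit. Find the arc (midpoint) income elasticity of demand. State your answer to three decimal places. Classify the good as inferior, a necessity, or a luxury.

1.272 (luxury)

With a constant price, Q₁ = 8385.27/26.79 = 313.000 and Q₂ = 13180.68/26.79 = 492.000 (equivalently, work directly with expenditure since P cancels).
Midpoint %ΔQ = (13180.68 − 8385.27)/10782.98 = 0.44472; midpoint %ΔI = (108200 − 76000)/92100 = 0.34962.
η = 0.44472 / 0.34962 = 1.272.
η > 1 ⇒ luxury.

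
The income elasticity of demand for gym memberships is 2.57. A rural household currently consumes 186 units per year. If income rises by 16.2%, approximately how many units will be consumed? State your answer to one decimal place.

%ΔQ ≈ η × %ΔI = 2.57 × 16.2% = 41.634%.
New Q ≈ 186 × (1 + 0.41634) = 263.4.

263.4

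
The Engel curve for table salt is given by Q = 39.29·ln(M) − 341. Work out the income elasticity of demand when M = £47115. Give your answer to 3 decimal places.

At M = 47115: Q = 81.774.
dQ/dM = 39.29/M = 0.000833917 at this income.
η = (dQ/dM)·(M/Q) = 0.000833917 × (47115/81.774) = 0.480.

0.480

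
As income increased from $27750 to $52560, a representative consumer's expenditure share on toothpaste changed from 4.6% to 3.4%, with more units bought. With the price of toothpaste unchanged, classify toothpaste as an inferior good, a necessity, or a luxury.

Quantity rises but the budget share falls as income rises, so 0 < η < 1.

necessity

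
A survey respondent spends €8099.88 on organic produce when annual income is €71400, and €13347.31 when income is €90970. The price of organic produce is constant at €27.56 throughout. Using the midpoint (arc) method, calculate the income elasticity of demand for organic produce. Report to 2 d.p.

2.03

With a constant price, Q₁ = 8099.88/27.56 = 293.900 and Q₂ = 13347.31/27.56 = 484.300 (equivalently, work directly with expenditure since P cancels).
Midpoint %ΔQ = (13347.31 − 8099.88)/10723.60 = 0.48933; midpoint %ΔI = (90970 − 71400)/81185 = 0.24105.
η = 0.48933 / 0.24105 = 2.03.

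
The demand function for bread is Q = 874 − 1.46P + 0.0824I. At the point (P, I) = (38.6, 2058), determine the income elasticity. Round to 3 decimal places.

0.172

At P = 38.6, I = 2058: Q = 987.223.
Holding P constant, ∂Q/∂I = 0.0824.
η_I = (∂Q/∂I)·(I/Q) = 0.0824 × (2058/987.223) = 0.172.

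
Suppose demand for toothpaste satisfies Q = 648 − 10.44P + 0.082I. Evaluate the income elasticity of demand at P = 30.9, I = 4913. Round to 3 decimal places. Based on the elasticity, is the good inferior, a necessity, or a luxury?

0.553 (necessity)

At P = 30.9, I = 4913: Q = 728.270.
Holding P constant, ∂Q/∂I = 0.082.
η_I = (∂Q/∂I)·(I/Q) = 0.082 × (4913/728.270) = 0.553.
Since 0 < η < 1, this is a necessity.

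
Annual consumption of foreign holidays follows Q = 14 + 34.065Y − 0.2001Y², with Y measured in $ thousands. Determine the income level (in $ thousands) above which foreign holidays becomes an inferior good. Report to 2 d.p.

dQ/dY = 34.065 − 0.4002Y.
The good is inferior where dQ/dY < 0. Setting dQ/dY = 0 gives Y = 34.065 / 0.4002 = 85.12.

85.12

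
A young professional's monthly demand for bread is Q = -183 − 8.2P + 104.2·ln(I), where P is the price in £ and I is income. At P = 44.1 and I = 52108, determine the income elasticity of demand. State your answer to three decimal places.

At P = 44.1, I = 52108: Q = 587.104.
Holding P constant, ∂Q/∂I = 104.2/I = 0.00199969.
η_I = (∂Q/∂I)·(I/Q) = 0.00199969 × (52108/587.104) = 0.177.

0.177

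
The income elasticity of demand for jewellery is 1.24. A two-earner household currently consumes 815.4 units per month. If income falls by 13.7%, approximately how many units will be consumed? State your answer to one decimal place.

%ΔQ ≈ η × %ΔI = 1.24 × (-13.7%) = -16.988%.
New Q ≈ 815.4 × (1 − 0.16988) = 676.9.

676.9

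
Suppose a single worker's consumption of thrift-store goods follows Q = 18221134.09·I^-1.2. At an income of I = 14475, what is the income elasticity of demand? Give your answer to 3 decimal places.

For Q = A·I^β the income elasticity is constant and equal to β.
Here β = -1.2, so η = -1.200.

-1.200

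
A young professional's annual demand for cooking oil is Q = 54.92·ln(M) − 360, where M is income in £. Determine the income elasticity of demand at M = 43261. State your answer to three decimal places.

0.243

At M = 43261: Q = 226.271.
dQ/dM = 54.92/M = 0.0012695 at this income.
η = (dQ/dM)·(M/Q) = 0.0012695 × (43261/226.271) = 0.243.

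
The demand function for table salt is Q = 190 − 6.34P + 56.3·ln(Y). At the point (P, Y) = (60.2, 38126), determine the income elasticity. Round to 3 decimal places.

At P = 60.2, Y = 38126: Q = 402.221.
Holding P constant, ∂Q/∂Y = 56.3/Y = 0.00147668.
η_Y = (∂Q/∂Y)·(Y/Q) = 0.00147668 × (38126/402.221) = 0.140.

0.140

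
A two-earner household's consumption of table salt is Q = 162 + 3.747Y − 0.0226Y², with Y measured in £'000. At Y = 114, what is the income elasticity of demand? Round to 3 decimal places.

At Y = 114: Q = 295.4484.
dQ/dY = 3.747 − 0.0452Y = -1.40580.
η = (dQ/dY)·(Y/Q) = -1.40580 × (114/295.4484) = -0.542.

-0.542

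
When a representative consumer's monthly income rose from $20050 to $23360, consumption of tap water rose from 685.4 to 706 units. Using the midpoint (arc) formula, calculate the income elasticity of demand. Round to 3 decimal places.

ΔQ = 706 − 685.4 = 20.6; midpoint Q̄ = (685.4 + 706)/2 = 695.7.
ΔI = 23360 − 20050 = 3310; midpoint Ī = (20050 + 23360)/2 = 21705.
η = (ΔQ/Q̄) ÷ (ΔI/Ī) = (20.6/695.7) ÷ (3310/21705) = 0.194.

0.194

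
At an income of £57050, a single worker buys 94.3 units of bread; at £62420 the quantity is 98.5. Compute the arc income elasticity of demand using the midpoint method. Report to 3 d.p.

0.485

ΔQ = 98.5 − 94.3 = 4.2; midpoint Q̄ = (94.3 + 98.5)/2 = 96.4.
ΔI = 62420 − 57050 = 5370; midpoint Ī = (57050 + 62420)/2 = 59735.
η = (ΔQ/Q̄) ÷ (ΔI/Ī) = (4.2/96.4) ÷ (5370/59735) = 0.485.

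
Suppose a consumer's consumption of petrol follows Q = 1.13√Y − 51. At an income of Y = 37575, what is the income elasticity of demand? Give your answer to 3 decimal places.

0.652

At Y = 37575: Q = 168.042.
dQ/dY = 1.13/(2√Y) = 0.00291473 at this income.
η = (dQ/dY)·(Y/Q) = 0.00291473 × (37575/168.042) = 0.652.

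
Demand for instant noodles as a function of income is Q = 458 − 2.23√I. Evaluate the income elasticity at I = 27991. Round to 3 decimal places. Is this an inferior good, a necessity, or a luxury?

-2.197 (inferior good)

At I = 27991: Q = 84.910.
dQ/dI = -2.23/(2√I) = -0.00666447 at this income.
η = (dQ/dI)·(I/Q) = -0.00666447 × (27991/84.910) = -2.197.
Since η < 0, the good is an inferior good.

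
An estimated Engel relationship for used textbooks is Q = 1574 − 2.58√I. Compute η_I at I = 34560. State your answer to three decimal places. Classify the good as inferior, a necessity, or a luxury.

At I = 34560: Q = 1094.370.
dQ/dI = -2.58/(2√I) = -0.0069391 at this income.
η = (dQ/dI)·(I/Q) = -0.0069391 × (34560/1094.370) = -0.219.
Since η < 0, the good is an inferior good.

-0.219 (inferior good)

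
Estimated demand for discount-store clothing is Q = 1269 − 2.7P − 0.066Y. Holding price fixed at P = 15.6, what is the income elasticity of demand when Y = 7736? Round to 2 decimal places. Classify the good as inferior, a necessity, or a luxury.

At P = 15.6, Y = 7736: Q = 716.304.
Holding P constant, ∂Q/∂Y = −0.066.
η_Y = (∂Q/∂Y)·(Y/Q) = -0.066 × (7736/716.304) = -0.71.
Since η < 0, this is an inferior good.

-0.71 (inferior good)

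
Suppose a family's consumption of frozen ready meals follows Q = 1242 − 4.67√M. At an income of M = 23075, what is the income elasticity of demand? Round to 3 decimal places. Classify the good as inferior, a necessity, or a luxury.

-0.666 (inferior good)

At M = 23075: Q = 532.606.
dQ/dM = -4.67/(2√M) = -0.0153715 at this income.
η = (dQ/dM)·(M/Q) = -0.0153715 × (23075/532.606) = -0.666.
Since η < 0, the good is an inferior good.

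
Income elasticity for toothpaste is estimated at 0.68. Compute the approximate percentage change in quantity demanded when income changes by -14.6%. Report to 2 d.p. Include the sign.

-9.93%

%ΔQ ≈ η × %ΔI = 0.68 × (-14.6%) = -9.93%.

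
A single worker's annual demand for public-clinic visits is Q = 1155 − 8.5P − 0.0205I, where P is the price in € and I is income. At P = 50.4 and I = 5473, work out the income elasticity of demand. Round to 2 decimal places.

-0.18

At P = 50.4, I = 5473: Q = 614.404.
Holding P constant, ∂Q/∂I = −0.0205.
η_I = (∂Q/∂I)·(I/Q) = -0.0205 × (5473/614.404) = -0.18.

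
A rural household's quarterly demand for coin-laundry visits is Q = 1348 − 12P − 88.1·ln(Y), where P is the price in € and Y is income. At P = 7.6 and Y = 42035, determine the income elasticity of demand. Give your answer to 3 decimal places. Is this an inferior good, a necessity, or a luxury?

-0.276 (inferior good)

At P = 7.6, Y = 42035: Q = 318.865.
Holding P constant, ∂Q/∂Y = -88.1/Y = -0.00209587.
η_Y = (∂Q/∂Y)·(Y/Q) = -0.00209587 × (42035/318.865) = -0.276.
Since η < 0, this is an inferior good.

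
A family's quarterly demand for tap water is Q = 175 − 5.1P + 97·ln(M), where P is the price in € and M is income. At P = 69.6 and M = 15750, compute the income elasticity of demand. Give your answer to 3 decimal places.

At P = 69.6, M = 15750: Q = 757.506.
Holding P constant, ∂Q/∂M = 97/M = 0.00615873.
η_M = (∂Q/∂M)·(M/Q) = 0.00615873 × (15750/757.506) = 0.128.

0.128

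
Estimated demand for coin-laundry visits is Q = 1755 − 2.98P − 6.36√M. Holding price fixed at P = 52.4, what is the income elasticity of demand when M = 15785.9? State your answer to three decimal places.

-0.500

At P = 52.4, M = 15785.9: Q = 799.765.
Holding P constant, ∂Q/∂M = -6.36/(2√M) = -0.02531.
η_M = (∂Q/∂M)·(M/Q) = -0.02531 × (15785.9/799.765) = -0.500.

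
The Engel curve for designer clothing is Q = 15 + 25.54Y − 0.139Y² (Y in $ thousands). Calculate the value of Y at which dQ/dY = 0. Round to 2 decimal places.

91.87

dQ/dY = 25.54 − 0.278Y.
The good is inferior where dQ/dY < 0. Setting dQ/dY = 0 gives Y = 25.54 / 0.278 = 91.87.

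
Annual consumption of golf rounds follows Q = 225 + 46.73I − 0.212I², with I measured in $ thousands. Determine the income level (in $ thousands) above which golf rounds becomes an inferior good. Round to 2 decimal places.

dQ/dI = 46.73 − 0.424I.
The good is inferior where dQ/dI < 0. Setting dQ/dI = 0 gives I = 46.73 / 0.424 = 110.21.

110.21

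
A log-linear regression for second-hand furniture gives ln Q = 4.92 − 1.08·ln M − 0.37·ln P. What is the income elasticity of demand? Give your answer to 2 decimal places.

-1.08

In a log-linear demand, the coefficient on ln M is the income elasticity.
So η = -1.08.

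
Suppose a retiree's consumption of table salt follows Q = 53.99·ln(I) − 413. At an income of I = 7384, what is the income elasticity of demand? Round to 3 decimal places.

At I = 7384: Q = 67.893.
dQ/dI = 53.99/I = 0.00731176 at this income.
η = (dQ/dI)·(I/Q) = 0.00731176 × (7384/67.893) = 0.795.

0.795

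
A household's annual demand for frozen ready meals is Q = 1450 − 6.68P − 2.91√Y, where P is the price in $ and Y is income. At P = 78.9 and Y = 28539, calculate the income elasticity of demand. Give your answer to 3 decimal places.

At P = 78.9, Y = 28539: Q = 431.347.
Holding P constant, ∂Q/∂Y = -2.91/(2√Y) = -0.00861279.
η_Y = (∂Q/∂Y)·(Y/Q) = -0.00861279 × (28539/431.347) = -0.570.

-0.570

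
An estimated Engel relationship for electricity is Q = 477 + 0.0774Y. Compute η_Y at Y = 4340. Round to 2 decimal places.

0.41

At Y = 4340: Q = 812.916.
dQ/dY = 0.0774.
η = (dQ/dY)·(Y/Q) = 0.0774 × (4340/812.916) = 0.41.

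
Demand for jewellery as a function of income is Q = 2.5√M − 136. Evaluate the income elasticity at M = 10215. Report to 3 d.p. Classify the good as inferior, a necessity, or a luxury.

1.083 (luxury)

At M = 10215: Q = 116.673.
dQ/dM = 2.5/(2√M) = 0.0123678 at this income.
η = (dQ/dM)·(M/Q) = 0.0123678 × (10215/116.673) = 1.083.
Since η > 1, the good is a luxury.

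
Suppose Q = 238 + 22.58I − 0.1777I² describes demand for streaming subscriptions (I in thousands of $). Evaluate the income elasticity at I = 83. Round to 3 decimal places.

-0.647

At I = 83: Q = 887.9647.
dQ/dI = 22.58 − 0.3554I = -6.91820.
η = (dQ/dI)·(I/Q) = -6.91820 × (83/887.9647) = -0.647.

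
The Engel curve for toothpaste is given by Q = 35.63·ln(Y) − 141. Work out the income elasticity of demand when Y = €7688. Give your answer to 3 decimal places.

0.200

At Y = 7688: Q = 177.796.
dQ/dY = 35.63/Y = 0.0046345 at this income.
η = (dQ/dY)·(Y/Q) = 0.0046345 × (7688/177.796) = 0.200.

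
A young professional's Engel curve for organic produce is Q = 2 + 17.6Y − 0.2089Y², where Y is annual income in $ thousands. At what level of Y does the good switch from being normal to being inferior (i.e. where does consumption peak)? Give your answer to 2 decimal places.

42.13

dQ/dY = 17.6 − 0.4178Y.
The good is inferior where dQ/dY < 0. Setting dQ/dY = 0 gives Y = 17.6 / 0.4178 = 42.13.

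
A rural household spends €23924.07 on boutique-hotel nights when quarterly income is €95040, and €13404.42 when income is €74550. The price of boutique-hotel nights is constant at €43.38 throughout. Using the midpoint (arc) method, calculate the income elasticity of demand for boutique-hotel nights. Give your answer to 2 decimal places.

2.33

With a constant price, Q₁ = 23924.07/43.38 = 551.500 and Q₂ = 13404.42/43.38 = 309.000 (equivalently, work directly with expenditure since P cancels).
Midpoint %ΔQ = (13404.42 − 23924.07)/18664.25 = -0.56363; midpoint %ΔI = (74550 − 95040)/84795 = -0.24164.
η = -0.56363 / -0.24164 = 2.33.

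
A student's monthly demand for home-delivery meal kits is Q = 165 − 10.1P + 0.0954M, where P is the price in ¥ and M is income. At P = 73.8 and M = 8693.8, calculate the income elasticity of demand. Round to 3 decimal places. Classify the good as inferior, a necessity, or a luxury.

At P = 73.8, M = 8693.8: Q = 249.009.
Holding P constant, ∂Q/∂M = 0.0954.
η_M = (∂Q/∂M)·(M/Q) = 0.0954 × (8693.8/249.009) = 3.331.
Since η > 1, this is a luxury.

3.331 (luxury)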